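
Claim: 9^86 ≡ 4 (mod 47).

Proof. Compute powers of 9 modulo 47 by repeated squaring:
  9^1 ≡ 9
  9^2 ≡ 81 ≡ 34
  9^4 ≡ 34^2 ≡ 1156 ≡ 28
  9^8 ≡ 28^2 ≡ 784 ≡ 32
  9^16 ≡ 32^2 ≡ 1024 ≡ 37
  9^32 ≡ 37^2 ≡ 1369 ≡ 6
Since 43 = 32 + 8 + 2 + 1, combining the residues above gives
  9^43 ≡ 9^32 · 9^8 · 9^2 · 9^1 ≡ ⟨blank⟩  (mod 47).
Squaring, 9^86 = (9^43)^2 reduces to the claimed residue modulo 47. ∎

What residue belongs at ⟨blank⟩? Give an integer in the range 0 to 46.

2

9^32 · 9^8 · 9^2 · 9^1 ≡ 6 · 32 · 34 · 9 = 58752.
58752 mod 47 = 2, so 9^43 ≡ 2 (mod 47).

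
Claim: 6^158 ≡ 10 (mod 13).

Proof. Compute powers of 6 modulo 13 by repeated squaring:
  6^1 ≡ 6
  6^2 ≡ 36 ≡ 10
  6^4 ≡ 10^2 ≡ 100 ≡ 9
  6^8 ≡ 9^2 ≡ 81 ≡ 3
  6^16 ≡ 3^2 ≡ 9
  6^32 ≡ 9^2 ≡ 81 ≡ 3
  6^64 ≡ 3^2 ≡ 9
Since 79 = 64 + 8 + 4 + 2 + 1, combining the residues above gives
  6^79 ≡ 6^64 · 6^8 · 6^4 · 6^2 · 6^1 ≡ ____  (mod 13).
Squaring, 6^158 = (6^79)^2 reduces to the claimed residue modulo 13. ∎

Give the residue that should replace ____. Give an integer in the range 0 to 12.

Multiply the listed residues: 9 · 3 · 9 · 10 · 6 = 27 → 243 → 2430 → 14580.
Reducing modulo 13: 14580 = 1121·13 + 7, so 6^79 ≡ 7.

7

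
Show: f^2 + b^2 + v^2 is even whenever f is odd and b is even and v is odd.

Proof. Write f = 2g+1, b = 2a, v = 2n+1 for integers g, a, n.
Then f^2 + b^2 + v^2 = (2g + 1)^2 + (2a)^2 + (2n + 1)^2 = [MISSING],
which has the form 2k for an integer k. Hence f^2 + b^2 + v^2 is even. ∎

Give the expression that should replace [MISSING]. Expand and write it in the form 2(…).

2(2a^2 + 2g^2 + 2g + 2n^2 + 2n + 1)

Expanding: (2g + 1)^2 + (2a)^2 + (2n + 1)^2 = 4a^2 + 4g^2 + 4g + 4n^2 + 4n + 2.
Every term is even; pulling out the factor of 2 gives 2(2a^2 + 2g^2 + 2g + 2n^2 + 2n + 1).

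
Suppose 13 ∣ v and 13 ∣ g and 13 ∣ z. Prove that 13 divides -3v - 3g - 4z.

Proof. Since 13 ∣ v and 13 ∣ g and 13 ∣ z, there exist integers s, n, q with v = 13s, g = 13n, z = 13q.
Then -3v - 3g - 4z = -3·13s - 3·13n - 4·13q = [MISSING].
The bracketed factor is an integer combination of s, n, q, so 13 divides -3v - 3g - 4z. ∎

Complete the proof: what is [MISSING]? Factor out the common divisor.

13(-3n - 4q - 3s)

Each term has a factor of 13: -3·13s - 3·13n - 4·13q = 13·(-3n - 4q - 3s).
Since -3n - 4q - 3s is an integer, 13 ∣ (-3v - 3g - 4z).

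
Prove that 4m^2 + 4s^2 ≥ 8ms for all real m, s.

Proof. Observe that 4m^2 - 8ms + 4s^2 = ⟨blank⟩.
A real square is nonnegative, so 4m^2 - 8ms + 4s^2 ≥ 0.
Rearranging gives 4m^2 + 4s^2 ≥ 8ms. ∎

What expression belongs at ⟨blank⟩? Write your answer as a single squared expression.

4m^2 - 8ms + 4s^2 is a perfect-square trinomial: the outer terms are (2m)^2 and (2s)^2, and the cross term is -2·2m·2s.
So 4m^2 - 8ms + 4s^2 = (2m - 2s)^2 ≥ 0.

(2m - 2s)^2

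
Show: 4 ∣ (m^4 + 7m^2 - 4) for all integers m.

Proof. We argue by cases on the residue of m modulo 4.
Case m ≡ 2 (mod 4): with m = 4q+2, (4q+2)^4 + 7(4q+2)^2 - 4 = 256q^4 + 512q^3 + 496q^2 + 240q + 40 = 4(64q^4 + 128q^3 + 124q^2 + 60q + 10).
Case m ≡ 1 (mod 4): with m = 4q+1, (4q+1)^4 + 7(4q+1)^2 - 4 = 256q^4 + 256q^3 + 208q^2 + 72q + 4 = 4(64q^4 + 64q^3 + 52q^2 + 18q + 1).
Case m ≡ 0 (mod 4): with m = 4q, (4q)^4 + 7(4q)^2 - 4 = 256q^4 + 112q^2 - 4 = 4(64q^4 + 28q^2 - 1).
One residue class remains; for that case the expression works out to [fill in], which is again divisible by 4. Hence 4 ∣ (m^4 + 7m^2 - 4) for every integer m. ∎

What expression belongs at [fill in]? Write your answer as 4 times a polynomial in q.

4(64q^4 + 192q^3 + 244q^2 + 150q + 35)

The residues treated are {2, 1, 0}, so the missing case is m ≡ 3 (mod 4); write m = 4q+3.
Then (4q+3)^4 + 7(4q+3)^2 - 4 = 256q^4 + 768q^3 + 976q^2 + 600q + 140 = 4(64q^4 + 192q^3 + 244q^2 + 150q + 35).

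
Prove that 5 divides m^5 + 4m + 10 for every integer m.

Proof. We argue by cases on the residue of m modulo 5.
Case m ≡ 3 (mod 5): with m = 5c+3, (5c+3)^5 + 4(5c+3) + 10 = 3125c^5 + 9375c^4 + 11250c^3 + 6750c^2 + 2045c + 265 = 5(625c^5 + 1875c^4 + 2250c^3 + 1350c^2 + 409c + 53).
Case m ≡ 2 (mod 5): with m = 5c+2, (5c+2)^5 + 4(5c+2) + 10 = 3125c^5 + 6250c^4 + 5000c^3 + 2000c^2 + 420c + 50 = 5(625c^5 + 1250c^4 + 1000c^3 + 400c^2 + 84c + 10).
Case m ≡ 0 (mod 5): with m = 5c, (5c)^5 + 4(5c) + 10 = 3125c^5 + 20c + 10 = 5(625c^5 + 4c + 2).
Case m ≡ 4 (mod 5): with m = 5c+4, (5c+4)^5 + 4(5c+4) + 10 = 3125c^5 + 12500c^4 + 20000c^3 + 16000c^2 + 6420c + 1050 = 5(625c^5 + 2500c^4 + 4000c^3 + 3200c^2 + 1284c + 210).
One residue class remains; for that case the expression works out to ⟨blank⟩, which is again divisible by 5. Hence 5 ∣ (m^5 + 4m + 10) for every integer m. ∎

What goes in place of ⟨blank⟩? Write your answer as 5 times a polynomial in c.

Only m ≡ 1 (mod 5) is unaccounted for. Put m = 5c+1:
(5c+1)^5 + 4(5c+1) + 10 expands to 3125c^5 + 3125c^4 + 1250c^3 + 250c^2 + 45c + 15,
and factoring out 5 leaves 5(625c^5 + 625c^4 + 250c^3 + 50c^2 + 9c + 3).

5(625c^5 + 625c^4 + 250c^3 + 50c^2 + 9c + 3)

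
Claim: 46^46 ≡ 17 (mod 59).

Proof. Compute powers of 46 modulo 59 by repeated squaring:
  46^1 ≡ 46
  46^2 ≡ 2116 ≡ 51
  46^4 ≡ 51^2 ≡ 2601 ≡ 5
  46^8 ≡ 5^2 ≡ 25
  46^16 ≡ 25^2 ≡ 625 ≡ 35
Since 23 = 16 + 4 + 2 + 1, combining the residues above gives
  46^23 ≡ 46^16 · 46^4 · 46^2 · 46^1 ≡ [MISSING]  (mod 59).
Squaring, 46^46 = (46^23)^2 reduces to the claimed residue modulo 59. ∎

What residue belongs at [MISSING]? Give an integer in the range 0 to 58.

28

46^16 · 46^4 · 46^2 · 46^1 ≡ 35 · 5 · 51 · 46 = 410550.
410550 mod 59 = 28, so 46^23 ≡ 28 (mod 59).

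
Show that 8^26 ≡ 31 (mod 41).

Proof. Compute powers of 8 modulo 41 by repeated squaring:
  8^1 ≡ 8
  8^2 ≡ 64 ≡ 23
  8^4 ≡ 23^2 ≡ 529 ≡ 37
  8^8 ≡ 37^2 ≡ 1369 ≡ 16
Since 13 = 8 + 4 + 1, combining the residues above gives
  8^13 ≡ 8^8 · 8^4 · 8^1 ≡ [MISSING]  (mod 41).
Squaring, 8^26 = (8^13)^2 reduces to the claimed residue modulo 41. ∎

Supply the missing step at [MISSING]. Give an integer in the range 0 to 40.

Multiply the listed residues: 16 · 37 · 8 = 592 → 4736.
Reducing modulo 41: 4736 = 115·41 + 21, so 8^13 ≡ 21.

21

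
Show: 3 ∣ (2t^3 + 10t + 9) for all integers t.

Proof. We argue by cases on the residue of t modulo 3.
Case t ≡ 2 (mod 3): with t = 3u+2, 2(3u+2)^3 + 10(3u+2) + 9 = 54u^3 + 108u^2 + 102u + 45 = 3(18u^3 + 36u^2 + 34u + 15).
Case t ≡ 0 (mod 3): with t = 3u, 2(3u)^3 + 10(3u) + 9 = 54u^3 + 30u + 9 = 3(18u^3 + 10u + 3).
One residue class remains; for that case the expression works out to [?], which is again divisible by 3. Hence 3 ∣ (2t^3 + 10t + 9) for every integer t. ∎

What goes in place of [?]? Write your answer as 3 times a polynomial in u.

3(18u^3 + 18u^2 + 16u + 7)

Only t ≡ 1 (mod 3) is unaccounted for. Put t = 3u+1:
2(3u+1)^3 + 10(3u+1) + 9 expands to 54u^3 + 54u^2 + 48u + 21,
and factoring out 3 leaves 3(18u^3 + 18u^2 + 16u + 7).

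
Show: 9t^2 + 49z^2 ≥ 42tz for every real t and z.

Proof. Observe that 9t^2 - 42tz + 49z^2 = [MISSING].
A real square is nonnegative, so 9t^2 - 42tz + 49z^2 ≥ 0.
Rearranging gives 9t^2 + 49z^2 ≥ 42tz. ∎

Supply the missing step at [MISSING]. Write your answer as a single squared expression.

(3t - 7z)^2

The leading and trailing coefficients are 3^2 and 7^2, and 42 = 2·3·7, so the trinomial is (3t - 7z)^2.
Hence 9t^2 - 42tz + 49z^2 ≥ 0.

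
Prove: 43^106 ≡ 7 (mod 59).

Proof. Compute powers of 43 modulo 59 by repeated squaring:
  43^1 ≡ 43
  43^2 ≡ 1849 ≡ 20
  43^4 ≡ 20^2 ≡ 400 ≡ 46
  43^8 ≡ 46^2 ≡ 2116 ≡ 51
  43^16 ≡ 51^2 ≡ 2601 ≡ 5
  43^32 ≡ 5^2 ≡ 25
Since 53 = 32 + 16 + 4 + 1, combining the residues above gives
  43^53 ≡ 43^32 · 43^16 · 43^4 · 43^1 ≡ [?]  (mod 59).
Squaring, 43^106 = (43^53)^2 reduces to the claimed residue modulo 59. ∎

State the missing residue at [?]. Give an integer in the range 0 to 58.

43^32 · 43^16 · 43^4 · 43^1 ≡ 25 · 5 · 46 · 43 = 247250.
247250 mod 59 = 40, so 43^53 ≡ 40 (mod 59).

40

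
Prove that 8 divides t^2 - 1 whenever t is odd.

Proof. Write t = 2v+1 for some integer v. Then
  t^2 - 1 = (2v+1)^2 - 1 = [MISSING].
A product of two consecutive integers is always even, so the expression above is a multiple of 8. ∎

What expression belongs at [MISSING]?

(2v+1)^2 - 1 = 4v^2 + 4v + 1 - 1 = 4v^2 + 4v = 4v(v+1).
Since v and v+1 are consecutive, v(v+1) is even, and 4·(even) is a multiple of 8.

4v(v + 1)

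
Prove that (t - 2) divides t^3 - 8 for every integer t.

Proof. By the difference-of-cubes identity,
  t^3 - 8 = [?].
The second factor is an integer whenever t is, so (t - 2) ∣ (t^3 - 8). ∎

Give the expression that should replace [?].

(t - 2)(t^2 + 2t + 4)

Polynomial division of t^3 - 8 by t - 2 leaves remainder 0 and quotient t^2 + 2t + 4.
Hence t^3 - 8 = (t - 2)(t^2 + 2t + 4).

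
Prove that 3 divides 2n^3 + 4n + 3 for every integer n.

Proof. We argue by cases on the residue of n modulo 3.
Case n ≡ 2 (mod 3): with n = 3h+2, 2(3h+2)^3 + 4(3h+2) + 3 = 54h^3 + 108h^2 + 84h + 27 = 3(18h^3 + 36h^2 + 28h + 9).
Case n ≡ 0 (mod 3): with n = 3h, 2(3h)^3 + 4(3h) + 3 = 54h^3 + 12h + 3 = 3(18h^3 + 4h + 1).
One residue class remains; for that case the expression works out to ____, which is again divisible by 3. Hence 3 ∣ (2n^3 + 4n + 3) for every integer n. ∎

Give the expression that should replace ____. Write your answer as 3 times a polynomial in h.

Only n ≡ 1 (mod 3) is unaccounted for. Put n = 3h+1:
2(3h+1)^3 + 4(3h+1) + 3 expands to 54h^3 + 54h^2 + 30h + 9,
and factoring out 3 leaves 3(18h^3 + 18h^2 + 10h + 3).

3(18h^3 + 18h^2 + 10h + 3)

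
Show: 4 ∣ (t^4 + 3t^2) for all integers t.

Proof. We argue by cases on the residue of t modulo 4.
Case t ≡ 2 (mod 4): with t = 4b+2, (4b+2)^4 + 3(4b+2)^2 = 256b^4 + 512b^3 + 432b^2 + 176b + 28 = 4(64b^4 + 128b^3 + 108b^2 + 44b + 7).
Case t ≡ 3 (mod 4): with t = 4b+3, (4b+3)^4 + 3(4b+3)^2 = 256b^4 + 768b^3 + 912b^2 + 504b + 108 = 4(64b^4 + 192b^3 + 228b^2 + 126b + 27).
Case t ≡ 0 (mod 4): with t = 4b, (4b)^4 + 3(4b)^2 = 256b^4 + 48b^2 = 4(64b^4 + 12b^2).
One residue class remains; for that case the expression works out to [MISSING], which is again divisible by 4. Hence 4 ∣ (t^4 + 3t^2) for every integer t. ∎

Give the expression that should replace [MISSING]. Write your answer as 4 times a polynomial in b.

Only t ≡ 1 (mod 4) is unaccounted for. Put t = 4b+1:
(4b+1)^4 + 3(4b+1)^2 expands to 256b^4 + 256b^3 + 144b^2 + 40b + 4,
and factoring out 4 leaves 4(64b^4 + 64b^3 + 36b^2 + 10b + 1).

4(64b^4 + 64b^3 + 36b^2 + 10b + 1)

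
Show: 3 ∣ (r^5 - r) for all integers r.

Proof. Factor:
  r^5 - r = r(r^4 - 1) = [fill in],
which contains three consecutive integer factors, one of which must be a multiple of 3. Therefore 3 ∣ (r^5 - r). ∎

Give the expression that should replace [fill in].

r^4 - 1 = (r^2 - 1)(r^2 + 1), and r^2 - 1 = (r-1)(r+1).
So r(r^4 - 1) = (r - 1)r(r + 1)(r^2 + 1).

(r - 1)r(r + 1)(r^2 + 1)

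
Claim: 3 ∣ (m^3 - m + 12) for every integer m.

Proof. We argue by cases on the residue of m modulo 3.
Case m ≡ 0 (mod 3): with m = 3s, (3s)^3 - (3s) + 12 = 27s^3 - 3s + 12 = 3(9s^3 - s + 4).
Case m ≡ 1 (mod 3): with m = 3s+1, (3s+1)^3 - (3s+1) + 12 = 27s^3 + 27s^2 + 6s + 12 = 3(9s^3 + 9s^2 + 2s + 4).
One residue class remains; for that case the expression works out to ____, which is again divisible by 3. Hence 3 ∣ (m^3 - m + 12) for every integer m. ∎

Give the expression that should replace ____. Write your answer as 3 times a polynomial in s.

The residues treated are {0, 1}, so the missing case is m ≡ 2 (mod 3); write m = 3s+2.
Then (3s+2)^3 - (3s+2) + 12 = 27s^3 + 54s^2 + 33s + 18 = 3(9s^3 + 18s^2 + 11s + 6).

3(9s^3 + 18s^2 + 11s + 6)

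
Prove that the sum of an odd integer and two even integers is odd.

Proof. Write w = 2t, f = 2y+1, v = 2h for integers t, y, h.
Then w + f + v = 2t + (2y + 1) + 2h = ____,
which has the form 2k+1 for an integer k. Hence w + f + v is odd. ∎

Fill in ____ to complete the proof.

2(h + t + y) + 1

2t + (2y + 1) + 2h = 2h + 2t + 2y + 1
= 2(h + t + y) + 1.
Since h + t + y is an integer, the sum is of the form 2k+1 for an integer k.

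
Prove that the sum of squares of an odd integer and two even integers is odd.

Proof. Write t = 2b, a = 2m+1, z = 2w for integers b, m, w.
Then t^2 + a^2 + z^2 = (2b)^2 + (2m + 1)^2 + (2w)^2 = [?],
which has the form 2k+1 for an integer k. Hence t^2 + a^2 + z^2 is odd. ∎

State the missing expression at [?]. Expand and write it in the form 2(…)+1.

(2b)^2 + (2m + 1)^2 + (2w)^2 = 4b^2 + 4m^2 + 4m + 4w^2 + 1
= 2(2b^2 + 2m^2 + 2m + 2w^2) + 1.
Since 2b^2 + 2m^2 + 2m + 2w^2 is an integer, the sum of squares is of the form 2k+1 for an integer k.

2(2b^2 + 2m^2 + 2m + 2w^2) + 1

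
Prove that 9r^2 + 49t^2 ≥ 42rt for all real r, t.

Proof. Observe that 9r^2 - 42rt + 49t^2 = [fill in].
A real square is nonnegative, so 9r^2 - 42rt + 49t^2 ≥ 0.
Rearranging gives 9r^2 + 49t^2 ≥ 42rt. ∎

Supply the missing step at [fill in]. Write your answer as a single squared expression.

The leading and trailing coefficients are 3^2 and 7^2, and 42 = 2·3·7, so the trinomial is (3r - 7t)^2.
Hence 9r^2 - 42rt + 49t^2 ≥ 0.

(3r - 7t)^2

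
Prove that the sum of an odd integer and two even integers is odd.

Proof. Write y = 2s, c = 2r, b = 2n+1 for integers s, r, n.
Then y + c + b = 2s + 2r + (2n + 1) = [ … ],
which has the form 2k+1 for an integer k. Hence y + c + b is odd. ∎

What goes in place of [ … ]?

2s + 2r + (2n + 1) = 2n + 2r + 2s + 1
= 2(n + r + s) + 1.
Since n + r + s is an integer, the sum is of the form 2k+1 for an integer k.

2(n + r + s) + 1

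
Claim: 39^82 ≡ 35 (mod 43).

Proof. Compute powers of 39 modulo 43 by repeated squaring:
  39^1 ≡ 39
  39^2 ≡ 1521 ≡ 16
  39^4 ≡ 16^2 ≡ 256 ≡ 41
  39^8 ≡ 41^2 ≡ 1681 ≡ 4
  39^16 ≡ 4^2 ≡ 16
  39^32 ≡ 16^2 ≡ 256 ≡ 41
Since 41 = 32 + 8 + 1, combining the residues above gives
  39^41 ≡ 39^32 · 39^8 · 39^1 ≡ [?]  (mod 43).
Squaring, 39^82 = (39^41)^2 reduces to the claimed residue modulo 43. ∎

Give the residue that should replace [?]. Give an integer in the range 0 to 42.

32

39^32 · 39^8 · 39^1 ≡ 41 · 4 · 39 = 6396.
6396 mod 43 = 32, so 39^41 ≡ 32 (mod 43).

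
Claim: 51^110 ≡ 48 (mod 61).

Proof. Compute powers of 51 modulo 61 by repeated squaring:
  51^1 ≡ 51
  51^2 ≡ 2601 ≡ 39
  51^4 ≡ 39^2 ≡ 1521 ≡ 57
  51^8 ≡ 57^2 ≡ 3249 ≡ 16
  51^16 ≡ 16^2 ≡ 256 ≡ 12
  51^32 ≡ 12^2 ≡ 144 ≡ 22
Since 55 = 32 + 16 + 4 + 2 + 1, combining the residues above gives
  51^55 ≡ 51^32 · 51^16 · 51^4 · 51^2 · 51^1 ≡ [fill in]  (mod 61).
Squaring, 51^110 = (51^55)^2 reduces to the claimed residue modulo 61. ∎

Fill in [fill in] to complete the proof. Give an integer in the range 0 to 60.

29

51^32 · 51^16 · 51^4 · 51^2 · 51^1 ≡ 22 · 12 · 57 · 39 · 51 = 29930472.
29930472 mod 61 = 29, so 51^55 ≡ 29 (mod 61).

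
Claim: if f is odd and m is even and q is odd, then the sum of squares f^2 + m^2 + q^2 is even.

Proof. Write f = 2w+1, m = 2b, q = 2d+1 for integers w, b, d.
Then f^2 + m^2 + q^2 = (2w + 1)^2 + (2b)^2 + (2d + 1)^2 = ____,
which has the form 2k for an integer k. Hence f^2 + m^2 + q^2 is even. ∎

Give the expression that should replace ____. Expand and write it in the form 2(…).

Expanding: (2w + 1)^2 + (2b)^2 + (2d + 1)^2 = 4b^2 + 4d^2 + 4d + 4w^2 + 4w + 2.
Every term is even; pulling out the factor of 2 gives 2(2b^2 + 2d^2 + 2d + 2w^2 + 2w + 1).

2(2b^2 + 2d^2 + 2d + 2w^2 + 2w + 1)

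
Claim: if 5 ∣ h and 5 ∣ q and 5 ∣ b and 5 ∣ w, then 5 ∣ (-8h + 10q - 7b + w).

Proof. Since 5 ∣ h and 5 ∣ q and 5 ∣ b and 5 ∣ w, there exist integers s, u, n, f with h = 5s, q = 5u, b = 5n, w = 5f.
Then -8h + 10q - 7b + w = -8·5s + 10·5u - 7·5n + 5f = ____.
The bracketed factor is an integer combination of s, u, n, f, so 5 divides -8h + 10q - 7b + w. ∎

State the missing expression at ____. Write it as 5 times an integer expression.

5(f - 7n - 8s + 10u)

Each term has a factor of 5: -8·5s + 10·5u - 7·5n + 5f = 5·(f - 7n - 8s + 10u).
Since f - 7n - 8s + 10u is an integer, 5 ∣ (-8h + 10q - 7b + w).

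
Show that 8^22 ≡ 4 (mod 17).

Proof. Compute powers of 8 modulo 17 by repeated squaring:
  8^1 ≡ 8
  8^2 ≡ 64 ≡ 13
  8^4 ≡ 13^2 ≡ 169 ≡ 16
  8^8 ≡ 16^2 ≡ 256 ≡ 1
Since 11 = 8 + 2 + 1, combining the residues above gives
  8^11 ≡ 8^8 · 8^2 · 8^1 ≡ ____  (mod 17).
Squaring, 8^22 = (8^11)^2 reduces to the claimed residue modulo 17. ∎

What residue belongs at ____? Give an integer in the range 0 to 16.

Multiply the listed residues: 1 · 13 · 8 = 13 → 104.
Reducing modulo 17: 104 = 6·17 + 2, so 8^11 ≡ 2.

2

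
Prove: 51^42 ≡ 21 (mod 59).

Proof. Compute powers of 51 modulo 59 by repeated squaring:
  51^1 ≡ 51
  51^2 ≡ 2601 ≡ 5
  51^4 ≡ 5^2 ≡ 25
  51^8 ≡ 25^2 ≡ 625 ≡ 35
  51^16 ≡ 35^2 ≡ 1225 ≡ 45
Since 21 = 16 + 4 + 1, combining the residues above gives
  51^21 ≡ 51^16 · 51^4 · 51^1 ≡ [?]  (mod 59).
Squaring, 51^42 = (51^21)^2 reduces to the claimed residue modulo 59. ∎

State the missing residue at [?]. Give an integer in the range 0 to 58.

27

51^16 · 51^4 · 51^1 ≡ 45 · 25 · 51 = 57375.
57375 mod 59 = 27, so 51^21 ≡ 27 (mod 59).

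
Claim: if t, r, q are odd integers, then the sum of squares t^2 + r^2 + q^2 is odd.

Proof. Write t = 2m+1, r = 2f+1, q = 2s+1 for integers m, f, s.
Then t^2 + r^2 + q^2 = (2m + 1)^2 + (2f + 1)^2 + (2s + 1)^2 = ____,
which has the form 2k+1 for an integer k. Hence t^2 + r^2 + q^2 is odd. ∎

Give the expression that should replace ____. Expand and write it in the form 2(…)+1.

2(2f^2 + 2f + 2m^2 + 2m + 2s^2 + 2s + 1) + 1

(2m + 1)^2 + (2f + 1)^2 + (2s + 1)^2 = 4f^2 + 4f + 4m^2 + 4m + 4s^2 + 4s + 3
= 2(2f^2 + 2f + 2m^2 + 2m + 2s^2 + 2s + 1) + 1.
Since 2f^2 + 2f + 2m^2 + 2m + 2s^2 + 2s + 1 is an integer, the sum of squares is of the form 2k+1 for an integer k.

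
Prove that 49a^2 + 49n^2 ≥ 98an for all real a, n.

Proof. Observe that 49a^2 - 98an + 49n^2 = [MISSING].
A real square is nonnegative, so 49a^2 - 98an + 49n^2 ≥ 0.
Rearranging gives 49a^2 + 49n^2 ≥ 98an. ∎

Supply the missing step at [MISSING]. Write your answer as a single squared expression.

The leading and trailing coefficients are 7^2 and 7^2, and 98 = 2·7·7, so the trinomial is (7a - 7n)^2.
Hence 49a^2 - 98an + 49n^2 ≥ 0.

(7a - 7n)^2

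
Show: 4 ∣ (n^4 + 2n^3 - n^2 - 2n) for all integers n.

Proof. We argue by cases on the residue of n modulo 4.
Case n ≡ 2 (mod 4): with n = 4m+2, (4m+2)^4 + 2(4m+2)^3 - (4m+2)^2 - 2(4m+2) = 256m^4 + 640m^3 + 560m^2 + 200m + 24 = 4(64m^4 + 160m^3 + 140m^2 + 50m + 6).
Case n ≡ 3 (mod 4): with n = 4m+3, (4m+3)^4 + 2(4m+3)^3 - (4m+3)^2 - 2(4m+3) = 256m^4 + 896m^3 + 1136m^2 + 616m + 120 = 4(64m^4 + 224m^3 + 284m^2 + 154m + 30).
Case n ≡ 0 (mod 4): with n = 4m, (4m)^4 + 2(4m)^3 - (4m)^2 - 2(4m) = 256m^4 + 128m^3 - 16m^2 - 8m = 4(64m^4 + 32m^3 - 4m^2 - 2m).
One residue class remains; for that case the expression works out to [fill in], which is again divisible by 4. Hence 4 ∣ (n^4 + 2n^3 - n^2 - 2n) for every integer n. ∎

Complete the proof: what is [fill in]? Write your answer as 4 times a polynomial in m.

Only n ≡ 1 (mod 4) is unaccounted for. Put n = 4m+1:
(4m+1)^4 + 2(4m+1)^3 - (4m+1)^2 - 2(4m+1) expands to 256m^4 + 384m^3 + 176m^2 + 24m,
and factoring out 4 leaves 4(64m^4 + 96m^3 + 44m^2 + 6m).

4(64m^4 + 96m^3 + 44m^2 + 6m)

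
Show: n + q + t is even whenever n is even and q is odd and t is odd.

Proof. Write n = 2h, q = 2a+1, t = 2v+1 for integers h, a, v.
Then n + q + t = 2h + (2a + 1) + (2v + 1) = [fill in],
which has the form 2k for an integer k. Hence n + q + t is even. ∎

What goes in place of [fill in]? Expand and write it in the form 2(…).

2(a + h + v + 1)

2h + (2a + 1) + (2v + 1) = 2a + 2h + 2v + 2
= 2(a + h + v + 1).
Since a + h + v + 1 is an integer, the sum is of the form 2k for an integer k.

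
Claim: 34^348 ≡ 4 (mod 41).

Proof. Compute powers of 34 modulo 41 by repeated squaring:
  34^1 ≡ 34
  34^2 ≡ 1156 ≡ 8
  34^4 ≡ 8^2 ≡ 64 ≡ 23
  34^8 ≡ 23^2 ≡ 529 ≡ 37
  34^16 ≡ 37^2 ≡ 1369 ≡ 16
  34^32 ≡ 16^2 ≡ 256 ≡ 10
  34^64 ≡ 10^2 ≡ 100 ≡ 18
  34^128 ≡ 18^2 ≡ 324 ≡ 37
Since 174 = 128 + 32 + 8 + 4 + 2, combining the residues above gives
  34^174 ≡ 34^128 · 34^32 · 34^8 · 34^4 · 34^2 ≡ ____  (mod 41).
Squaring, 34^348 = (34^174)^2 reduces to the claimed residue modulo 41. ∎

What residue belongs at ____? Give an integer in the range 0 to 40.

34^128 · 34^32 · 34^8 · 34^4 · 34^2 ≡ 37 · 10 · 37 · 23 · 8 = 2518960.
2518960 mod 41 = 2, so 34^174 ≡ 2 (mod 41).

2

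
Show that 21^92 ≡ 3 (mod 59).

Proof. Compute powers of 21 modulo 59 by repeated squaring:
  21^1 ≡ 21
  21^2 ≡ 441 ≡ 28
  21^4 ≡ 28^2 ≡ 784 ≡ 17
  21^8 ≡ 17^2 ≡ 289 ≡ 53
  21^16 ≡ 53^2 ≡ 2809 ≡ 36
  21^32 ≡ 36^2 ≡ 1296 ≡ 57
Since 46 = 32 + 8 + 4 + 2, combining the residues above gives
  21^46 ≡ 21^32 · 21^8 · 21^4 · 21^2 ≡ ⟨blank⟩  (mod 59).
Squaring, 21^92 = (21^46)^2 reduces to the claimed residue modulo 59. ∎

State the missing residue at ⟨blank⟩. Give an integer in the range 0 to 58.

Multiply the listed residues: 57 · 53 · 17 · 28 = 3021 → 51357 → 1437996.
Reducing modulo 59: 1437996 = 24372·59 + 48, so 21^46 ≡ 48.

48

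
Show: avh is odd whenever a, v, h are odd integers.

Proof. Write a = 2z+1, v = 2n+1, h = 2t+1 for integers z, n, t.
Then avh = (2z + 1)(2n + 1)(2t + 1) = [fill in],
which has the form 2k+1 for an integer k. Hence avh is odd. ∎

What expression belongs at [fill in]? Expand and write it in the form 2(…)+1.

2(4ntz + 2nt + 2nz + n + 2tz + t + z) + 1

Expanding: (2z + 1)(2n + 1)(2t + 1) = 8ntz + 4nt + 4nz + 2n + 4tz + 2t + 2z + 1.
Every term except the constant is even, so this is 2(4ntz + 2nt + 2nz + n + 2tz + t + z) + 1,
and 4ntz + 2nt + 2nz + n + 2tz + t + z ∈ ℤ gives the required form.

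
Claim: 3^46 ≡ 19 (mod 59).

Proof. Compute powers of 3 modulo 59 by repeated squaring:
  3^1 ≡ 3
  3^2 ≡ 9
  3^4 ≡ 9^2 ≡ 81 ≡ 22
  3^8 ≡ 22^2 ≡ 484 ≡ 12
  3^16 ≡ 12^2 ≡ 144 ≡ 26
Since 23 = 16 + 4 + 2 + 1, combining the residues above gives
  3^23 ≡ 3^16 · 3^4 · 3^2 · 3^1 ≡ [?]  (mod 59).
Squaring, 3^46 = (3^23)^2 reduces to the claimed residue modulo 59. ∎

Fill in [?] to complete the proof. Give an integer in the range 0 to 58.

45

3^16 · 3^4 · 3^2 · 3^1 ≡ 26 · 22 · 9 · 3 = 15444.
15444 mod 59 = 45, so 3^23 ≡ 45 (mod 59).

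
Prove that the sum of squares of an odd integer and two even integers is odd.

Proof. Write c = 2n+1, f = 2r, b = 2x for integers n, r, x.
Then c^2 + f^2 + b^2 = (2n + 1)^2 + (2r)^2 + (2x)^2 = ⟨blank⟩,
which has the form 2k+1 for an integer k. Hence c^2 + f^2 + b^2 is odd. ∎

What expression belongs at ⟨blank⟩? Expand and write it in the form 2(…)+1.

(2n + 1)^2 + (2r)^2 + (2x)^2 = 4n^2 + 4n + 4r^2 + 4x^2 + 1
= 2(2n^2 + 2n + 2r^2 + 2x^2) + 1.
Since 2n^2 + 2n + 2r^2 + 2x^2 is an integer, the sum of squares is of the form 2k+1 for an integer k.

2(2n^2 + 2n + 2r^2 + 2x^2) + 1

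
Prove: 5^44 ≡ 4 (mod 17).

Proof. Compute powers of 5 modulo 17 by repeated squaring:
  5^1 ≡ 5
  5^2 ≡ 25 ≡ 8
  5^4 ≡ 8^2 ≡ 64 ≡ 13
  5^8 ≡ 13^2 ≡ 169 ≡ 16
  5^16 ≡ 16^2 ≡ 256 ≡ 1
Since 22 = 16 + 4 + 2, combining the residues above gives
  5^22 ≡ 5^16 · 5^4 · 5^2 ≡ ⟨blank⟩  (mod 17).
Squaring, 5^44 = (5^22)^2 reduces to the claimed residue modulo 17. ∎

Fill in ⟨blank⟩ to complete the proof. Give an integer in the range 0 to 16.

2

5^16 · 5^4 · 5^2 ≡ 1 · 13 · 8 = 104.
104 mod 17 = 2, so 5^22 ≡ 2 (mod 17).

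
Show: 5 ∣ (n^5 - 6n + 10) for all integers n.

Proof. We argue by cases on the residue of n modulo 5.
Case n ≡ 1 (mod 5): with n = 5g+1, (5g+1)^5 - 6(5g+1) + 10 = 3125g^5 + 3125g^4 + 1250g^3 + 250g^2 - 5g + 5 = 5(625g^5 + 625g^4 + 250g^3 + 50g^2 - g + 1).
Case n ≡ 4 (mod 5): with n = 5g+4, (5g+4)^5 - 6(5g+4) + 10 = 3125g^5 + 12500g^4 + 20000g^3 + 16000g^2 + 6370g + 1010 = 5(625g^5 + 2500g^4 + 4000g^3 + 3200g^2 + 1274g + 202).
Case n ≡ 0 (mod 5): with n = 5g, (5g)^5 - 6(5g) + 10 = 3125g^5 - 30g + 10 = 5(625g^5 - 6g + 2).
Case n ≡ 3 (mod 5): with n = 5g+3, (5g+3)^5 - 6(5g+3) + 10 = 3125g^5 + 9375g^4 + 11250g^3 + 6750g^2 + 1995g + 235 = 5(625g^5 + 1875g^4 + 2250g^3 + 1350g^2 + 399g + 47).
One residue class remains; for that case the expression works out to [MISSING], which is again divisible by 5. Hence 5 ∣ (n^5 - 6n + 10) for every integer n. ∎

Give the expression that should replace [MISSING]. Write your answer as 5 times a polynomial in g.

5(625g^5 + 1250g^4 + 1000g^3 + 400g^2 + 74g + 6)

Only n ≡ 2 (mod 5) is unaccounted for. Put n = 5g+2:
(5g+2)^5 - 6(5g+2) + 10 expands to 3125g^5 + 6250g^4 + 5000g^3 + 2000g^2 + 370g + 30,
and factoring out 5 leaves 5(625g^5 + 1250g^4 + 1000g^3 + 400g^2 + 74g + 6).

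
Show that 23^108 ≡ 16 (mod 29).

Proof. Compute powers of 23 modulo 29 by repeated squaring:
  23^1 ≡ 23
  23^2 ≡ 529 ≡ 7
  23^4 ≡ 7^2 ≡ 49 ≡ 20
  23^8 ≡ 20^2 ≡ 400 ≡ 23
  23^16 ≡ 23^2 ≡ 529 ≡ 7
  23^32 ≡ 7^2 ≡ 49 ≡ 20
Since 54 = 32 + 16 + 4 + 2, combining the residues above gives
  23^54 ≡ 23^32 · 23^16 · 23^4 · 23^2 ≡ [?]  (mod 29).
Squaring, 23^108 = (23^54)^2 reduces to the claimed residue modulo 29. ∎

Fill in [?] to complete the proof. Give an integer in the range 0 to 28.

25

23^32 · 23^16 · 23^4 · 23^2 ≡ 20 · 7 · 20 · 7 = 19600.
19600 mod 29 = 25, so 23^54 ≡ 25 (mod 29).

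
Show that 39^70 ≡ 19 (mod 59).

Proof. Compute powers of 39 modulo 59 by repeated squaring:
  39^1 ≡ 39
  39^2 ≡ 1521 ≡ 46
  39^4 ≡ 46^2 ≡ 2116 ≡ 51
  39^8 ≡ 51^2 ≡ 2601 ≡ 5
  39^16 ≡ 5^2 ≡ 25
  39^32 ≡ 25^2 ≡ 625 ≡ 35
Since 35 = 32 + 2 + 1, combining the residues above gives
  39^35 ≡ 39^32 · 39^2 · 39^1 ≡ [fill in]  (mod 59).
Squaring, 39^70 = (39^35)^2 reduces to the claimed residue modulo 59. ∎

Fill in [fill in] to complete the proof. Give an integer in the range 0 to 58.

39^32 · 39^2 · 39^1 ≡ 35 · 46 · 39 = 62790.
62790 mod 59 = 14, so 39^35 ≡ 14 (mod 59).

14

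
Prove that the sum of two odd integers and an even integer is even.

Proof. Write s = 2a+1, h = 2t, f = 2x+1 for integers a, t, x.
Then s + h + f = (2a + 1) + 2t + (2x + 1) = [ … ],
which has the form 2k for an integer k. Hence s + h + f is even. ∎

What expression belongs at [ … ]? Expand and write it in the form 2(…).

2(a + t + x + 1)

Expanding: (2a + 1) + 2t + (2x + 1) = 2a + 2t + 2x + 2.
Every term is even; pulling out the factor of 2 gives 2(a + t + x + 1).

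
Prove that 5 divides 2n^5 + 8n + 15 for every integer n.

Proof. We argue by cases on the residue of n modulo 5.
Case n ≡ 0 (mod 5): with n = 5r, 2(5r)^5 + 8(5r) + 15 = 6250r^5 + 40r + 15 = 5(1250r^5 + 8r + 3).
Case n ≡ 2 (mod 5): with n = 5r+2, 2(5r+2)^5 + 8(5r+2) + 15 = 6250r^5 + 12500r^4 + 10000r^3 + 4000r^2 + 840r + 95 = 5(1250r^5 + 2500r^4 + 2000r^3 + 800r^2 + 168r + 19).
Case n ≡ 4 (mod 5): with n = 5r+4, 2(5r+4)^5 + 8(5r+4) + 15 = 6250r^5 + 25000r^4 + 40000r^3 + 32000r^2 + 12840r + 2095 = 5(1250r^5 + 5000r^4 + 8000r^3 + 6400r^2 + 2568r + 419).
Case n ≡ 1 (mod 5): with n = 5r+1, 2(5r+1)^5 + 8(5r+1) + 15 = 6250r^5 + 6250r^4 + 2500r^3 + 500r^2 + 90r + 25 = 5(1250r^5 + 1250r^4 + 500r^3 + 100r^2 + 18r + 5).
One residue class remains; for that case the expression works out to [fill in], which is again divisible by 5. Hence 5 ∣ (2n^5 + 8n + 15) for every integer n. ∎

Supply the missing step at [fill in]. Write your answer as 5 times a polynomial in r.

Only n ≡ 3 (mod 5) is unaccounted for. Put n = 5r+3:
2(5r+3)^5 + 8(5r+3) + 15 expands to 6250r^5 + 18750r^4 + 22500r^3 + 13500r^2 + 4090r + 525,
and factoring out 5 leaves 5(1250r^5 + 3750r^4 + 4500r^3 + 2700r^2 + 818r + 105).

5(1250r^5 + 3750r^4 + 4500r^3 + 2700r^2 + 818r + 105)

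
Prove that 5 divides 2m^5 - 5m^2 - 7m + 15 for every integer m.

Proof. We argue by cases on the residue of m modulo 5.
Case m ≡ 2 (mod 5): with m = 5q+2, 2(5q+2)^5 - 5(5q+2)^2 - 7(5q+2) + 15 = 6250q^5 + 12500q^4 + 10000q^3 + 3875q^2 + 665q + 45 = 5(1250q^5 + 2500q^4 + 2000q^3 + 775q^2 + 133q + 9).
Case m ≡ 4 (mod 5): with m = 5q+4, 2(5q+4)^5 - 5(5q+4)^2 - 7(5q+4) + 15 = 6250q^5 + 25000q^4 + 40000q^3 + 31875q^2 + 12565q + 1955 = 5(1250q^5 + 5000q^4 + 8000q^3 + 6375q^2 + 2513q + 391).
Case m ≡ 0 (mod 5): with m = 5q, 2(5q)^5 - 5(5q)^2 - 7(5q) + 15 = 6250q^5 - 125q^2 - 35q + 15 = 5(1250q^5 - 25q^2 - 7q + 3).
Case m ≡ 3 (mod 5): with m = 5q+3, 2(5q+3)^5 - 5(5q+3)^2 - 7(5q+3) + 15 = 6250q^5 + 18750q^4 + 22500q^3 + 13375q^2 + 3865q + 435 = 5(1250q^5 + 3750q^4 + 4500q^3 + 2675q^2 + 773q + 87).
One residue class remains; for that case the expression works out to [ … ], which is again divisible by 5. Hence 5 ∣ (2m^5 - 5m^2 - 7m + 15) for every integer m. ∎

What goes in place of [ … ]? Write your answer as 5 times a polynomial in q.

The residues treated are {2, 4, 0, 3}, so the missing case is m ≡ 1 (mod 5); write m = 5q+1.
Then 2(5q+1)^5 - 5(5q+1)^2 - 7(5q+1) + 15 = 6250q^5 + 6250q^4 + 2500q^3 + 375q^2 - 35q + 5 = 5(1250q^5 + 1250q^4 + 500q^3 + 75q^2 - 7q + 1).

5(1250q^5 + 1250q^4 + 500q^3 + 75q^2 - 7q + 1)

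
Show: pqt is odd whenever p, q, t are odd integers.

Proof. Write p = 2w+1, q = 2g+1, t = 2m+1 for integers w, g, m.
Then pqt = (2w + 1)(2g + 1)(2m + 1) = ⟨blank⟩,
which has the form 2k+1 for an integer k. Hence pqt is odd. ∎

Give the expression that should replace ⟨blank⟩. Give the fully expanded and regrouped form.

(2w + 1)(2g + 1)(2m + 1) = 8gmw + 4gm + 4gw + 2g + 4mw + 2m + 2w + 1
= 2(4gmw + 2gm + 2gw + g + 2mw + m + w) + 1.
Since 4gmw + 2gm + 2gw + g + 2mw + m + w is an integer, the product is of the form 2k+1 for an integer k.

2(4gmw + 2gm + 2gw + g + 2mw + m + w) + 1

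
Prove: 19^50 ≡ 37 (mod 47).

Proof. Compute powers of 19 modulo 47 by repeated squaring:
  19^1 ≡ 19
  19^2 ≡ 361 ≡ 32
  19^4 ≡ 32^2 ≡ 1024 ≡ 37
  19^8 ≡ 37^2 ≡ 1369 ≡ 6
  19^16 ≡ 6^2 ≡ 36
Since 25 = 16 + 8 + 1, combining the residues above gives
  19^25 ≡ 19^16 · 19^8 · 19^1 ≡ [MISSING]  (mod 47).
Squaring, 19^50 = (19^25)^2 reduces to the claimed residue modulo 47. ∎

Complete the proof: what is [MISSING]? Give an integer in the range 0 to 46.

15

19^16 · 19^8 · 19^1 ≡ 36 · 6 · 19 = 4104.
4104 mod 47 = 15, so 19^25 ≡ 15 (mod 47).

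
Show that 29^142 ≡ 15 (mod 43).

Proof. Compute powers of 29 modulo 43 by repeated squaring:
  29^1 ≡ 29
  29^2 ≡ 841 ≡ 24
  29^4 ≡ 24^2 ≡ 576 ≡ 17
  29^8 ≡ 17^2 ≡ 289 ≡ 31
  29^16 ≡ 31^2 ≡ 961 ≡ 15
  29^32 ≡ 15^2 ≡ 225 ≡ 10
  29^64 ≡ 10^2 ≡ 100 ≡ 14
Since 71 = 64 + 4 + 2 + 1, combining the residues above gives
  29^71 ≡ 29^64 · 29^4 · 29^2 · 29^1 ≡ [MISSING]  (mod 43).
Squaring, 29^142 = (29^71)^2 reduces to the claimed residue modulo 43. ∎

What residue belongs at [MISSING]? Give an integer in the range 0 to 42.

12

29^64 · 29^4 · 29^2 · 29^1 ≡ 14 · 17 · 24 · 29 = 165648.
165648 mod 43 = 12, so 29^71 ≡ 12 (mod 43).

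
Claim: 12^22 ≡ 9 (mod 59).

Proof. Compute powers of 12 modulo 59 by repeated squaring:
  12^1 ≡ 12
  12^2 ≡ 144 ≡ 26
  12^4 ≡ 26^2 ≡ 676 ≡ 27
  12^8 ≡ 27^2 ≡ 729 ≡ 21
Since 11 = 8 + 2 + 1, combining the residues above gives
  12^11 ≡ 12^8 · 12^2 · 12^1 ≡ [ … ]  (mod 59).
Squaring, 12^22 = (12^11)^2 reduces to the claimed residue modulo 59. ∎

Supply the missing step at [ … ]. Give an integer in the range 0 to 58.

3

Multiply the listed residues: 21 · 26 · 12 = 546 → 6552.
Reducing modulo 59: 6552 = 111·59 + 3, so 12^11 ≡ 3.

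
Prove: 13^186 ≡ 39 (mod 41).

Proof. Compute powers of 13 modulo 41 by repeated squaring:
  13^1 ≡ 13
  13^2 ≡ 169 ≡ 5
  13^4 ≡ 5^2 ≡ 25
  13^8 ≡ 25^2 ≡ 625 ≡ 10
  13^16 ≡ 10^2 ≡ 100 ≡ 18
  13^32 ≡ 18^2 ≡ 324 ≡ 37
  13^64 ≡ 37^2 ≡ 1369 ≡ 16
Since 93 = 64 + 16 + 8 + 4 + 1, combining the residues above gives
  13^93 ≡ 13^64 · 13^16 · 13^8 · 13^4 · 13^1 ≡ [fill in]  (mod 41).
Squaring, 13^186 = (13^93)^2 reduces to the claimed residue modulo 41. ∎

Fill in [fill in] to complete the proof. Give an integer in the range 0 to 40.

Multiply the listed residues: 16 · 18 · 10 · 25 · 13 = 288 → 2880 → 72000 → 936000.
Reducing modulo 41: 936000 = 22829·41 + 11, so 13^93 ≡ 11.

11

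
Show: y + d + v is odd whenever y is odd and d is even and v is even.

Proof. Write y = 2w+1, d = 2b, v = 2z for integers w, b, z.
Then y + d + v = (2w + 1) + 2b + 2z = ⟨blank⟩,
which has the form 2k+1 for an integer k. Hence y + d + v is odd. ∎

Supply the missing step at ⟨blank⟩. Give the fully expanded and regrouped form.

2(b + w + z) + 1

(2w + 1) + 2b + 2z = 2b + 2w + 2z + 1
= 2(b + w + z) + 1.
Since b + w + z is an integer, the sum is of the form 2k+1 for an integer k.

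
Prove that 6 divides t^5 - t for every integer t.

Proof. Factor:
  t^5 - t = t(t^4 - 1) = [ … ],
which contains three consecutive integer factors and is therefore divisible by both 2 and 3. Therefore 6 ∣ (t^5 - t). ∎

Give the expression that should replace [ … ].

t^4 - 1 = (t^2 - 1)(t^2 + 1), and t^2 - 1 = (t-1)(t+1).
So t(t^4 - 1) = (t - 1)t(t + 1)(t^2 + 1).

(t - 1)t(t + 1)(t^2 + 1)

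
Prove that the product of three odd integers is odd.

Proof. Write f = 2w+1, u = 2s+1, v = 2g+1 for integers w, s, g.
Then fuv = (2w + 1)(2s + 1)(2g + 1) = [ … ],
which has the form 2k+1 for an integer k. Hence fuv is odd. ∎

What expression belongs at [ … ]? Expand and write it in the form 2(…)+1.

(2w + 1)(2s + 1)(2g + 1) = 8gsw + 4gs + 4gw + 2g + 4sw + 2s + 2w + 1
= 2(4gsw + 2gs + 2gw + g + 2sw + s + w) + 1.
Since 4gsw + 2gs + 2gw + g + 2sw + s + w is an integer, the product is of the form 2k+1 for an integer k.

2(4gsw + 2gs + 2gw + g + 2sw + s + w) + 1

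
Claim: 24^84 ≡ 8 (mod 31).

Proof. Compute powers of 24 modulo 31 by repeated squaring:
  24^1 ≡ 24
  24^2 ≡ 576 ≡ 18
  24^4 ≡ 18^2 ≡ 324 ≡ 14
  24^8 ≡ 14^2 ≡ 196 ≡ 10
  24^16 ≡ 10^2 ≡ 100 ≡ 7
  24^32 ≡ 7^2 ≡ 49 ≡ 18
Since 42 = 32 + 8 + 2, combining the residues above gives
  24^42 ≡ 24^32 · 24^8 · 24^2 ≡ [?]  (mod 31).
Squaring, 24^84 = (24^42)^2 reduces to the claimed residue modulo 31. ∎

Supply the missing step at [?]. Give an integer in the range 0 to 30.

16

24^32 · 24^8 · 24^2 ≡ 18 · 10 · 18 = 3240.
3240 mod 31 = 16, so 24^42 ≡ 16 (mod 31).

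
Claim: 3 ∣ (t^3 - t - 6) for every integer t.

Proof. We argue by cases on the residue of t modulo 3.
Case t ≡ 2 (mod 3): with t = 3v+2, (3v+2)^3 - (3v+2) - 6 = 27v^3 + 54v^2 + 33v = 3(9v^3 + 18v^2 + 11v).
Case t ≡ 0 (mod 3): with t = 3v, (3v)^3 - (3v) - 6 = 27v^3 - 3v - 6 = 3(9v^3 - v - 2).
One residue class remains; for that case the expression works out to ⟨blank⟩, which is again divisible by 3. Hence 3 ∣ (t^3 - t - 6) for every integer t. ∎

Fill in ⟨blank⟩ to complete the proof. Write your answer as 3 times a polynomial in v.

3(9v^3 + 9v^2 + 2v - 2)

The residues treated are {2, 0}, so the missing case is t ≡ 1 (mod 3); write t = 3v+1.
Then (3v+1)^3 - (3v+1) - 6 = 27v^3 + 27v^2 + 6v - 6 = 3(9v^3 + 9v^2 + 2v - 2).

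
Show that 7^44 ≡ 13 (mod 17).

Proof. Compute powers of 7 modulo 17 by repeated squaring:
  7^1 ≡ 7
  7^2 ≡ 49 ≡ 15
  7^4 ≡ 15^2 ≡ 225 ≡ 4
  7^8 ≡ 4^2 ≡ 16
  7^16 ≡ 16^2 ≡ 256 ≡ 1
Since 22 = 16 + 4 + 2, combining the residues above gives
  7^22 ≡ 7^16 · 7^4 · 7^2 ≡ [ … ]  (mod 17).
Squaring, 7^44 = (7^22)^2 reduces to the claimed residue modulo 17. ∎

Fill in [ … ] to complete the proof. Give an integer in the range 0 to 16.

9

7^16 · 7^4 · 7^2 ≡ 1 · 4 · 15 = 60.
60 mod 17 = 9, so 7^22 ≡ 9 (mod 17).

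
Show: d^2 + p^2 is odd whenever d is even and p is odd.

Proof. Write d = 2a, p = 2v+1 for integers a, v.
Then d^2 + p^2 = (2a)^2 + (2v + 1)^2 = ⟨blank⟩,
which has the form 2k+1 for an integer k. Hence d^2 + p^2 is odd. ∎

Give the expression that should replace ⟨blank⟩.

(2a)^2 + (2v + 1)^2 = 4a^2 + 4v^2 + 4v + 1
= 2(2a^2 + 2v^2 + 2v) + 1.
Since 2a^2 + 2v^2 + 2v is an integer, the sum of squares is of the form 2k+1 for an integer k.

2(2a^2 + 2v^2 + 2v) + 1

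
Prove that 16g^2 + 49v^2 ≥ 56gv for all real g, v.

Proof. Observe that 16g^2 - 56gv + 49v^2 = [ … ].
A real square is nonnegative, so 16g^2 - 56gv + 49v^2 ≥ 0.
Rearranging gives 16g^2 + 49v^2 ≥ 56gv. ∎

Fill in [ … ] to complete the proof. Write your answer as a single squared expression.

(4g - 7v)^2

The leading and trailing coefficients are 4^2 and 7^2, and 56 = 2·4·7, so the trinomial is (4g - 7v)^2.
Hence 16g^2 - 56gv + 49v^2 ≥ 0.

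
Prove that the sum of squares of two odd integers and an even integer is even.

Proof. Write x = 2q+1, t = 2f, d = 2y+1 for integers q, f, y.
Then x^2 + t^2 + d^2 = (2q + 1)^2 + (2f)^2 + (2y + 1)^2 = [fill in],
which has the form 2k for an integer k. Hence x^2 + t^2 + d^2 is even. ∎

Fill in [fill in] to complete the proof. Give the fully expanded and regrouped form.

Expanding: (2q + 1)^2 + (2f)^2 + (2y + 1)^2 = 4f^2 + 4q^2 + 4q + 4y^2 + 4y + 2.
Every term is even; pulling out the factor of 2 gives 2(2f^2 + 2q^2 + 2q + 2y^2 + 2y + 1).

2(2f^2 + 2q^2 + 2q + 2y^2 + 2y + 1)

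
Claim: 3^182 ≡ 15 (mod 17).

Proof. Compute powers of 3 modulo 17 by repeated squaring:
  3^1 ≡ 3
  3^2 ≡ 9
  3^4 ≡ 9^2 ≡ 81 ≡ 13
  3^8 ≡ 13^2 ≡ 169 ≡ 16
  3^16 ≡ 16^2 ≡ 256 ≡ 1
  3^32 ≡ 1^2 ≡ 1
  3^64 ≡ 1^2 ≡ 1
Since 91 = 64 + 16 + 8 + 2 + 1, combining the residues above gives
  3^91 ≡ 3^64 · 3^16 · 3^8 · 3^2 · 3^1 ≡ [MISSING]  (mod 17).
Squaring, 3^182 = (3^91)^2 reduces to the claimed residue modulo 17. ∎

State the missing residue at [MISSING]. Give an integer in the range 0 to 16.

7

Multiply the listed residues: 1 · 1 · 16 · 9 · 3 = 1 → 16 → 144 → 432.
Reducing modulo 17: 432 = 25·17 + 7, so 3^91 ≡ 7.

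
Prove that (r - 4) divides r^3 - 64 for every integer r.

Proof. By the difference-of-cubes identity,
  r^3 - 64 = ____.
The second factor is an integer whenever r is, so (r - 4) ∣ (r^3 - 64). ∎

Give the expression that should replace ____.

(r - 4)(r^2 + 4r + 16)

Polynomial division of r^3 - 64 by r - 4 leaves remainder 0 and quotient r^2 + 4r + 16.
Hence r^3 - 64 = (r - 4)(r^2 + 4r + 16).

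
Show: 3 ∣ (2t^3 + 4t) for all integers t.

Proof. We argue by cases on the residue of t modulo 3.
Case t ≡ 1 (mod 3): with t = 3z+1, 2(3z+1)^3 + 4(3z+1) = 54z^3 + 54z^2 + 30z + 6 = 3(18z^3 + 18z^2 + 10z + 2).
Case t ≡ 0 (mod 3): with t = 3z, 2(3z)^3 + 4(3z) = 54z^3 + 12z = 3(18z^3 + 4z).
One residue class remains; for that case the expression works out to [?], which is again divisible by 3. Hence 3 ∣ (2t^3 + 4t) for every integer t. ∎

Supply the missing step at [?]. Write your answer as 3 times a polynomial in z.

The residues treated are {1, 0}, so the missing case is t ≡ 2 (mod 3); write t = 3z+2.
Then 2(3z+2)^3 + 4(3z+2) = 54z^3 + 108z^2 + 84z + 24 = 3(18z^3 + 36z^2 + 28z + 8).

3(18z^3 + 36z^2 + 28z + 8)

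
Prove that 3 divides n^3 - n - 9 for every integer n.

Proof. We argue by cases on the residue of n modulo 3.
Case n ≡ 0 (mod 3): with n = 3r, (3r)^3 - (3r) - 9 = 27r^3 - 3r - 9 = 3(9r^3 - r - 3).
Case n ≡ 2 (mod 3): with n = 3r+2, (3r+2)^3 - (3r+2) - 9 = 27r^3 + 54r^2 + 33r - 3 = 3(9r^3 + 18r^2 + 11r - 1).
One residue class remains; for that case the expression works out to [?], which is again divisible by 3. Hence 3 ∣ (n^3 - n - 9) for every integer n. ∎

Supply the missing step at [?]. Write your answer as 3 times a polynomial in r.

Only n ≡ 1 (mod 3) is unaccounted for. Put n = 3r+1:
(3r+1)^3 - (3r+1) - 9 expands to 27r^3 + 27r^2 + 6r - 9,
and factoring out 3 leaves 3(9r^3 + 9r^2 + 2r - 3).

3(9r^3 + 9r^2 + 2r - 3)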